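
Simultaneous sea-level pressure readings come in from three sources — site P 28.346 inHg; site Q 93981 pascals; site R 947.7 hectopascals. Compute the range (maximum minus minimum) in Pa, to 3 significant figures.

2010 Pa

site P: 28.346 inHg = 95990.58 Pa.
site R: 947.7 hPa = 94770.00 Pa.
Spread: 95990.58 − 93981.00 = 2010 Pa.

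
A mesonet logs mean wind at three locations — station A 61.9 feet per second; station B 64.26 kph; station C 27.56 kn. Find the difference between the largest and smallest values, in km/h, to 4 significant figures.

station A: 61.9 ft/s = 67.9216 km/h.
station C: 27.56 kt = 51.0411 km/h.
Spread: 67.9216 − 51.0411 = 16.88 km/h.

16.88 km/h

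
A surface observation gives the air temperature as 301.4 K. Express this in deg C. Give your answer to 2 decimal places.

28.25 °C

°C = 301.4 − 273.15 = 28.25 °C.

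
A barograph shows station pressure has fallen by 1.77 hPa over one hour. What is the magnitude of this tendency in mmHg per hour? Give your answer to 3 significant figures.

1.77 hPa / 1 h × 0.750062 mmHg/hPa = 1.33 mmHg/h.

1.33 mmHg per hour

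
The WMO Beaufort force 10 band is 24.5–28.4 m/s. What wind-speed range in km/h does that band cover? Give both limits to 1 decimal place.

24.5–28.4 m/s × 3.6 = 88.2–102.2 km/h.

88.2 to 102.2 km/h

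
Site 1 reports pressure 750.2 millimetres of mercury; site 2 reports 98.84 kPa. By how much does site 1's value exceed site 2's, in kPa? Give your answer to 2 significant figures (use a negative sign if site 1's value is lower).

1.2 kPa

site 1: 750.2 mmHg = 100.018 kPa.
Difference: 100.018 − 98.840 = 1.2 kPa.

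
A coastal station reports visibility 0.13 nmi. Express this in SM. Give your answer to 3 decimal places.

1 nmi = 1.15078 SM, so 0.13 × 1.15078 = 0.150 SM.

0.150 SM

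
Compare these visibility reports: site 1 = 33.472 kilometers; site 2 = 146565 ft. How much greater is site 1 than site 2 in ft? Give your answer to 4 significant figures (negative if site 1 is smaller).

-36750 ft

site 1: 33.472 km = 109816.27 ft.
Difference: 109816.27 − 146565.00 = -36750 ft.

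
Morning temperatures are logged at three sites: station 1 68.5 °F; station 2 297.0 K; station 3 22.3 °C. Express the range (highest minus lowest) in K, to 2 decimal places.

3.57 K

station 1: 68.5 °F = 20.278 °C.
station 2: 297.0 K = 23.850 °C.
Spread: 23.850 − 20.278 = 3.572 °C.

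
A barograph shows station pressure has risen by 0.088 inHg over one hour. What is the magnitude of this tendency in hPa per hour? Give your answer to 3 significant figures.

2.98 hPa per hour

0.088 inHg / 1 h × 33.8639 hPa/inHg = 2.98 hPa/h.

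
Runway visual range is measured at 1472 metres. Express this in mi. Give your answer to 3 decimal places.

0.915 SM

1 m = 0.000621371 SM, so 1472 × 0.000621371 = 0.915 SM.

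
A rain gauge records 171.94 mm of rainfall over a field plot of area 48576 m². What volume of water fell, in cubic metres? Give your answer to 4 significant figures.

1 mm over 1 m² is 1 L, so volume = 171.94 × 48576 = 8352157.4 L = 8352 m³.

8352 cubic metres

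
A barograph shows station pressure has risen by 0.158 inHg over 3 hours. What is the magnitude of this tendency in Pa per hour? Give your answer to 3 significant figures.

178 Pa per hour

0.158 inHg / 3 h × 3386.39 Pa/inHg = 178 Pa/h.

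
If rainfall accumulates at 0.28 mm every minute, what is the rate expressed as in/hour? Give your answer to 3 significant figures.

0.661 in/hour

0.28 mm/minute × 0.0393701 in/mm × 60 minute/hour = 0.661 in/hour.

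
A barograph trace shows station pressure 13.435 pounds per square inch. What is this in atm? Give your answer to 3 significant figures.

0.914 atm

1 psi = 0.068046 atm, so 13.435 × 0.068046 = 0.914 atm.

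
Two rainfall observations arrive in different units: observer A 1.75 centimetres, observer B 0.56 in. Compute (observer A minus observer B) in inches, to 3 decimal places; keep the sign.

observer A: 1.75 cm = 0.68898 in.
Difference: 0.68898 − 0.56000 = 0.129 in.

0.129 in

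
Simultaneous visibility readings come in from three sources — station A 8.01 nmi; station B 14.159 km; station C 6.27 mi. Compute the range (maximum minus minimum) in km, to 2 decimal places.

station A: 8.01 nmi = 14.8345 km.
station C: 6.27 SM = 10.0906 km.
Spread: 14.8345 − 10.0906 = 4.74 km.

4.74 km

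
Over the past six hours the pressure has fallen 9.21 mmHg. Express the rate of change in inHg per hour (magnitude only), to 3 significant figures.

9.21 mmHg / 6 h × 0.0393701 inHg/mmHg = 0.0604 inHg/h.

0.0604 inHg per hour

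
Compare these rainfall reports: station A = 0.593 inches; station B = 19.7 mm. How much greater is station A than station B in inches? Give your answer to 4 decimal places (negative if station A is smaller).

station B: 19.7 mm = 0.775591 in.
Difference: 0.593000 − 0.775591 = -0.1826 in.

-0.1826 in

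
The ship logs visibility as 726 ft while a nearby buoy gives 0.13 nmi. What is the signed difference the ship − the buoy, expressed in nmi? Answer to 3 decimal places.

-0.011 nmi

the ship: 726 ft = 0.11948 nmi.
Difference: 0.11948 − 0.13000 = -0.011 nmi.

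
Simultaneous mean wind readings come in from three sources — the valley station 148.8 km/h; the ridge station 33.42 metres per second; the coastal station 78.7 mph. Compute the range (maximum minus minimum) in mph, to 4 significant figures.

the valley station: 148.8 km/h = 92.4600 mph.
the ridge station: 33.42 m/s = 74.7584 mph.
Spread: 92.4600 − 74.7584 = 17.70 mph.

17.70 mph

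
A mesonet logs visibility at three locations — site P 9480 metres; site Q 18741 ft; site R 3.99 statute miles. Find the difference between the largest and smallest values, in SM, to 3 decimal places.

2.341 SM

site P: 9480 m = 5.89060 SM.
site Q: 18741 ft = 3.54943 SM.
Spread: 5.89060 − 3.54943 = 2.341 SM.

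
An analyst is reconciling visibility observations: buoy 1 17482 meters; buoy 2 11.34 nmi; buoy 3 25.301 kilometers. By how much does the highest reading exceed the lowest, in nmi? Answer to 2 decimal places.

buoy 1: 17482 m = 9.4395 nmi.
buoy 3: 25.301 km = 13.6614 nmi.
Spread: 13.6614 − 9.4395 = 4.22 nmi.

4.22 nmi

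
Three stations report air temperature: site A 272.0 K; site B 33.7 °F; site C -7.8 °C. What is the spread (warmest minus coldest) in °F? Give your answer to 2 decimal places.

15.74 °F

site A: 272.0 K = -1.150 °C.
site B: 33.7 °F = 0.944 °C.
Spread: 0.944 − (-7.800) = 8.744 °C = 15.74 °F.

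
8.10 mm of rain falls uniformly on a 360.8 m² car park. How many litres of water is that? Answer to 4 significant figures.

2922 litres

1 mm over 1 m² is 1 L, so volume = 8.1 × 360.8 = 2922.48 L ≈ 2922 L.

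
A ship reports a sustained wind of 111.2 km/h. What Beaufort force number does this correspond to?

111.2 km/h = 30.9 m/s, which is Beaufort 11 (violent storm, 28.5–32.6 m/s).

Beaufort force 11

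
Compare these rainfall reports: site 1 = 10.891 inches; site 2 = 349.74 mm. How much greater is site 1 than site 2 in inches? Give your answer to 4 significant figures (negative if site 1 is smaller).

-2.878 in

site 2: 349.74 mm = 13.76929 in.
Difference: 10.89100 − 13.76929 = -2.878 in.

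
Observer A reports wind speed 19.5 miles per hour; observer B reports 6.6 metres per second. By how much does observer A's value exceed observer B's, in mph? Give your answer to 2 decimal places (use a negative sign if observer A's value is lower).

4.74 mph

observer B: 6.6 m/s = 14.7638 mph.
Difference: 19.5000 − 14.7638 = 4.74 mph.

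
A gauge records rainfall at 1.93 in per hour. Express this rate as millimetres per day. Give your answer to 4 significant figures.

1.93 in/hour × 25.4 mm/in × 24 hour/day = 1177 mm/day.

1177 mm/day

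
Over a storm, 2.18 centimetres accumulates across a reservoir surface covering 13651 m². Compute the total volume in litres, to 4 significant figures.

297600 litres

Depth: 2.18 cm × 10 = 21.8 mm.
1 mm over 1 m² is 1 L, so volume = 21.8 × 13651 = 297591.8 L ≈ 297600 L.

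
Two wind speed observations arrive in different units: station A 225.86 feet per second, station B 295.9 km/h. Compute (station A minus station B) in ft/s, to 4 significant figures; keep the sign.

-43.81 ft/s

station B: 295.9 km/h = 269.6668 ft/s.
Difference: 225.8600 − 269.6668 = -43.81 ft/s.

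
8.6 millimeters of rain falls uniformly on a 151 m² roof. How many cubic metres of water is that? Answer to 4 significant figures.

1.299 cubic metres

1 mm over 1 m² is 1 L, so volume = 8.6 × 151 = 1298.6 L = 1.299 m³.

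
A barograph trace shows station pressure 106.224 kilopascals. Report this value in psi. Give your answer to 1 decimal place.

1 kPa = 0.145038 psi, so 106.224 × 0.145038 = 15.4 psi.

15.4 psi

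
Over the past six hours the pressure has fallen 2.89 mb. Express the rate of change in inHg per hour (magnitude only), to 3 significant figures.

2.89 mb / 6 h × 0.02953 inHg/mb = 0.0142 inHg/h.

0.0142 inHg per hour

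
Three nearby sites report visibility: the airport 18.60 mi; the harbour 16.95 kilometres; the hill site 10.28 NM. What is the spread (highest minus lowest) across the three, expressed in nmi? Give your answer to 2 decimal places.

the airport: 18.60 SM = 16.1630 nmi.
the harbour: 16.95 km = 9.1523 nmi.
Spread: 16.1630 − 9.1523 = 7.01 nmi.

7.01 nmi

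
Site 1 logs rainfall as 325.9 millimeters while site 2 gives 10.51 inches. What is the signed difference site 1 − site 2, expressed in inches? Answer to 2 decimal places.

2.32 in

site 1: 325.9 mm = 12.8307 in.
Difference: 12.8307 − 10.5100 = 2.32 in.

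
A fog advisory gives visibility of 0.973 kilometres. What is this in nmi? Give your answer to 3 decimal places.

0.525 nmi

1 km = 0.539957 nmi, so 0.973 × 0.539957 = 0.525 nmi.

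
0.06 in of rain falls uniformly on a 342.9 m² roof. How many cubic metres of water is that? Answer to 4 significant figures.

Depth: 0.06 in × 25.4 = 1.524 mm.
1 mm over 1 m² is 1 L, so volume = 1.524 × 342.9 = 522.5796 L = 0.5226 m³.

0.5226 cubic metres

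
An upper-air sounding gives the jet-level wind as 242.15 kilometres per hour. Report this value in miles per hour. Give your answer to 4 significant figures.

150.5 mph

1 km/h = 0.621371 mph, so 242.15 × 0.621371 = 150.5 mph.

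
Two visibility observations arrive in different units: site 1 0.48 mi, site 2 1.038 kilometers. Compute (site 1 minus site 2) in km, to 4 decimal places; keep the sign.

site 1: 0.48 SM = 0.772485 km.
Difference: 0.772485 − 1.038000 = -0.2655 km.

-0.2655 km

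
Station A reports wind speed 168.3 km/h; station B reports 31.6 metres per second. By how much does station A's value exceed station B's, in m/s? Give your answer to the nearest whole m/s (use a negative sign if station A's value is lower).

15 m/s

station A: 168.3 km/h = 46.75 m/s.
Difference: 46.75 − 31.60 = 15 m/s.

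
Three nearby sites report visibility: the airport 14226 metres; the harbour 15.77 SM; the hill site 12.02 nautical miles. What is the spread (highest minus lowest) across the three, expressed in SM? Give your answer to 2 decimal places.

the airport: 14226 m = 8.8396 SM.
the hill site: 12.02 nmi = 13.8324 SM.
Spread: 15.7700 − 8.8396 = 6.93 SM.

6.93 SM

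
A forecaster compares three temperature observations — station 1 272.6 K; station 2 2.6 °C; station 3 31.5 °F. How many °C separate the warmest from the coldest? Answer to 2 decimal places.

station 1: 272.6 K = -0.550 °C.
station 3: 31.5 °F = -0.278 °C.
Spread: 2.600 − (-0.550) = 3.150 °C.

3.15 °C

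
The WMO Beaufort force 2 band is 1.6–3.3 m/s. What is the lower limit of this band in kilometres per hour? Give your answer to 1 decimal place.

5.8 km/h

1.6–3.3 m/s × 3.6 = 5.8–11.9 km/h.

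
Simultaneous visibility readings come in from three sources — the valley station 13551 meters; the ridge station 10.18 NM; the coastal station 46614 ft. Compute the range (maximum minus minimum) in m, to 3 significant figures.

the ridge station: 10.18 nmi = 18853.36 m.
the coastal station: 46614 ft = 14207.95 m.
Spread: 18853.36 − 13551.00 = 5300 m.

5300 m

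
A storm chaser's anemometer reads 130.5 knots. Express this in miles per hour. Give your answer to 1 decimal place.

150.2 mph

1 kt = 1.15078 mph, so 130.5 × 1.15078 = 150.2 mph.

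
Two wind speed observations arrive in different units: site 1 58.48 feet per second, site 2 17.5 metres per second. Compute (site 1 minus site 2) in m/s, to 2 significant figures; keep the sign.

site 1: 58.48 ft/s = 17.8247 m/s.
Difference: 17.8247 − 17.5000 = 0.32 m/s.

0.32 m/s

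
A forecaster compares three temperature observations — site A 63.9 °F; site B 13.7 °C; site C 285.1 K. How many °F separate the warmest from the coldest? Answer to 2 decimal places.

10.39 °F

site A: 63.9 °F = 17.722 °C.
site C: 285.1 K = 11.950 °C.
Spread: 17.722 − 11.950 = 5.772 °C = 10.39 °F.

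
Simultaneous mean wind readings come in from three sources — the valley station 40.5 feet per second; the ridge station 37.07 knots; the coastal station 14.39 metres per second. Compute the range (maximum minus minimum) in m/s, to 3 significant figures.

the valley station: 40.5 ft/s = 12.3444 m/s.
the ridge station: 37.07 kt = 19.0705 m/s.
Spread: 19.0705 − 12.3444 = 6.73 m/s.

6.73 m/s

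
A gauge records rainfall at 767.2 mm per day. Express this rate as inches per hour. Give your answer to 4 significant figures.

1.259 in/hour

767.2 mm/day × 0.0393701 in/mm × 0.0416667 day/hour = 1.259 in/hour.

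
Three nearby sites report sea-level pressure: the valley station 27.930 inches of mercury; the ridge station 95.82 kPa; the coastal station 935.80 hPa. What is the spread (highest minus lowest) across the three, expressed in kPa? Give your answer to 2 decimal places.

2.24 kPa

the valley station: 27.930 inHg = 94.5818 kPa.
the coastal station: 935.80 hPa = 93.5800 kPa.
Spread: 95.8200 − 93.5800 = 2.24 kPa.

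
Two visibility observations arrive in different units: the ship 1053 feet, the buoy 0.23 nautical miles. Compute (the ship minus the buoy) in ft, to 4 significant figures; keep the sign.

the buoy: 0.23 nmi = 1397.507 ft.
Difference: 1053.000 − 1397.507 = -344.5 ft.

-344.5 ft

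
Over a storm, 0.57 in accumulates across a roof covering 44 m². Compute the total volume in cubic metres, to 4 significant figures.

Depth: 0.57 in × 25.4 = 14.478 mm.
1 mm over 1 m² is 1 L, so volume = 14.478 × 44 = 637.032 L = 0.6370 m³.

0.6370 cubic metres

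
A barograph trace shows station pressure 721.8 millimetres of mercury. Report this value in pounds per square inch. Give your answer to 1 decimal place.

1 mmHg = 0.0193368 psi, so 721.8 × 0.0193368 = 14.0 psi.

14.0 psi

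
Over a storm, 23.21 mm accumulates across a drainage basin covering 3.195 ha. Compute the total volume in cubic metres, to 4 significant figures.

741.6 cubic metres

Area: 3.195 ha = 31950 m².
1 mm over 1 m² is 1 L, so volume = 23.21 × 31950 = 741559.5 L = 741.6 m³.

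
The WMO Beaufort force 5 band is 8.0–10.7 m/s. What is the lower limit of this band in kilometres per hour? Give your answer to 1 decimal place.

8.0–10.7 m/s × 3.6 = 28.8–38.5 km/h.

28.8 km/h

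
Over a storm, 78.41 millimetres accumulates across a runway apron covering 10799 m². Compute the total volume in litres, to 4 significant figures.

1 mm over 1 m² is 1 L, so volume = 78.41 × 10799 = 846749.59 L ≈ 846700 L.

846700 litres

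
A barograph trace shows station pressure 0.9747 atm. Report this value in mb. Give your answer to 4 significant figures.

1 atm = 1013.25 mb, so 0.9747 × 1013.25 = 987.6 mb.

987.6 mb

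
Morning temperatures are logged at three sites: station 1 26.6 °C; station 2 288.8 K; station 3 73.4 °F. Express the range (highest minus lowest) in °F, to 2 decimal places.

station 2: 288.8 K = 15.650 °C.
station 3: 73.4 °F = 23.000 °C.
Spread: 26.600 − 15.650 = 10.950 °C = 19.71 °F.

19.71 °F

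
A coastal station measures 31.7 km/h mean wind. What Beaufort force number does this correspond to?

Beaufort force 5

31.7 km/h = 8.8 m/s, which is Beaufort 5 (fresh breeze, 8.0–10.7 m/s).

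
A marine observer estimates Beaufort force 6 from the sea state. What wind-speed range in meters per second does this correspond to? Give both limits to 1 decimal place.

Beaufort 6 (strong breeze) spans 10.8–13.8 m/s.

10.8 to 13.8 m/s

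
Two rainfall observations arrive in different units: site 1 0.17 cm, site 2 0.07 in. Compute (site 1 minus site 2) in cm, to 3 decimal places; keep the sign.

site 2: 0.07 in = 0.17780 cm.
Difference: 0.17000 − 0.17780 = -0.008 cm.

-0.008 cm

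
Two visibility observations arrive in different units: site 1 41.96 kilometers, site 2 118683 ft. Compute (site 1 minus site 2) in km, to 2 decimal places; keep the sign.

5.79 km

site 2: 118683 ft = 36.1746 km.
Difference: 41.9600 − 36.1746 = 5.79 km.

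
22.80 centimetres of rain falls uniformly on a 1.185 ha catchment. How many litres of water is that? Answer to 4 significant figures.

Depth: 22.80 cm × 10 = 228 mm.
Area: 1.185 ha = 11850 m².
1 mm over 1 m² is 1 L, so volume = 228 × 11850 = 2701800 L ≈ 2702000 L.

2702000 litres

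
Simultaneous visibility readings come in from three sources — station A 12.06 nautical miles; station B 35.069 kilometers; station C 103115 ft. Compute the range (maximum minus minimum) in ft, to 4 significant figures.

station A: 12.06 nmi = 73277.95 ft.
station B: 35.069 km = 115055.77 ft.
Spread: 115055.77 − 73277.95 = 41780 ft.

41780 ft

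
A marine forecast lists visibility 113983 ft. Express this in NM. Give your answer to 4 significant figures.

18.76 nmi

1 ft = 0.000164579 nmi, so 113983 × 0.000164579 = 18.76 nmi.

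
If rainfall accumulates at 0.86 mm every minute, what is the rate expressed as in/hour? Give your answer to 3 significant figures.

0.86 mm/minute × 0.0393701 in/mm × 60 minute/hour = 2.03 in/hour.

2.03 in/hour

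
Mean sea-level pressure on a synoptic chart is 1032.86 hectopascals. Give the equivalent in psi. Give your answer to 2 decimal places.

14.98 psi

1 hPa = 0.0145038 psi, so 1032.86 × 0.0145038 = 14.98 psi.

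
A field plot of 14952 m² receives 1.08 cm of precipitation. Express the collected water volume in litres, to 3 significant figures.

Depth: 1.08 cm × 10 = 10.8 mm.
1 mm over 1 m² is 1 L, so volume = 10.8 × 14952 = 161481.6 L ≈ 161000 L.

161000 litres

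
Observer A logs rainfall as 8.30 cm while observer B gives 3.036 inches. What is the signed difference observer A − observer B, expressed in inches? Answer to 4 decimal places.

observer A: 8.30 cm = 3.267717 in.
Difference: 3.267717 − 3.036000 = 0.2317 in.

0.2317 in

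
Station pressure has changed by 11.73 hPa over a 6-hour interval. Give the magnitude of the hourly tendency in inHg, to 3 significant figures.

11.73 hPa / 6 h × 0.02953 inHg/hPa = 0.0577 inHg/h.

0.0577 inHg per hour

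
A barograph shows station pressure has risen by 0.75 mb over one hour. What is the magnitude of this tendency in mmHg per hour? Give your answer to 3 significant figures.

0.75 mb / 1 h × 0.750062 mmHg/mb = 0.563 mmHg/h.

0.563 mmHg per hour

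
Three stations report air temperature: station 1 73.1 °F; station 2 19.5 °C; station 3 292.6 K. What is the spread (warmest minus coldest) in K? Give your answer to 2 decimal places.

3.38 K

station 1: 73.1 °F = 22.833 °C.
station 3: 292.6 K = 19.450 °C.
Spread: 22.833 − 19.450 = 3.383 °C.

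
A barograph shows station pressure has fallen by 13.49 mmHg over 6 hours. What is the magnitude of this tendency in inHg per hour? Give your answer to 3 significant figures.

0.0885 inHg per hour

13.49 mmHg / 6 h × 0.0393701 inHg/mmHg = 0.0885 inHg/h.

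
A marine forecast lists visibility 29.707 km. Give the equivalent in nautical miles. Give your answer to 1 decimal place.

16.0 nmi

1 km = 0.539957 nmi, so 29.707 × 0.539957 = 16.0 nmi.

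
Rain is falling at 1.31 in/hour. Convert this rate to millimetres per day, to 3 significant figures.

1.31 in/hour × 25.4 mm/in × 24 hour/day = 799 mm/day.

799 mm/day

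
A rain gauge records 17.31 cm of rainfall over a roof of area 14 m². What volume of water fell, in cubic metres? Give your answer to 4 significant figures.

2.423 cubic metres

Depth: 17.31 cm × 10 = 173.1 mm.
1 mm over 1 m² is 1 L, so volume = 173.1 × 14 = 2423.4 L = 2.423 m³.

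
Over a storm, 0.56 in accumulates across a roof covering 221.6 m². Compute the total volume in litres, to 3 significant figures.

3150 litres

Depth: 0.56 in × 25.4 = 14.224 mm.
1 mm over 1 m² is 1 L, so volume = 14.224 × 221.6 = 3152.0384 L ≈ 3150 L.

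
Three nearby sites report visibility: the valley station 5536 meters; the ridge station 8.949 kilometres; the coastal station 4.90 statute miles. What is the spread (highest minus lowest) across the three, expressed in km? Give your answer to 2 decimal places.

3.41 km

the valley station: 5536 m = 5.5360 km.
the coastal station: 4.90 SM = 7.8858 km.
Spread: 8.9490 − 5.5360 = 3.41 km.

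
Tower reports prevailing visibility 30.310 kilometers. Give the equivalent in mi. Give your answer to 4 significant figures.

1 km = 0.621371 SM, so 30.310 × 0.621371 = 18.83 SM.

18.83 SM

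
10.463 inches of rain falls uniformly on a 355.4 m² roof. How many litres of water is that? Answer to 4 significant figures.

94450 litres

Depth: 10.463 in × 25.4 = 265.7602 mm.
1 mm over 1 m² is 1 L, so volume = 265.7602 × 355.4 = 94451.175 L ≈ 94450 L.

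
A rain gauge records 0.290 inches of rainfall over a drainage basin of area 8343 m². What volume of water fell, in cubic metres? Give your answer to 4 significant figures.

61.45 cubic metres

Depth: 0.290 in × 25.4 = 7.366 mm.
1 mm over 1 m² is 1 L, so volume = 7.366 × 8343 = 61454.538 L = 61.45 m³.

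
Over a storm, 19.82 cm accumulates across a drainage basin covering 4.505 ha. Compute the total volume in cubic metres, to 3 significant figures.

Depth: 19.82 cm × 10 = 198.2 mm.
Area: 4.505 ha = 45050 m².
1 mm over 1 m² is 1 L, so volume = 198.2 × 45050 = 8928910 L = 8930 m³.

8930 cubic metres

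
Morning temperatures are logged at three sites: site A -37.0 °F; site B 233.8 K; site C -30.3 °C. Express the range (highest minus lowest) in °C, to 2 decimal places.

9.05 °C

site A: -37.0 °F = -38.333 °C.
site B: 233.8 K = -39.350 °C.
Spread: (-30.300) − (-39.350) = 9.050 °C.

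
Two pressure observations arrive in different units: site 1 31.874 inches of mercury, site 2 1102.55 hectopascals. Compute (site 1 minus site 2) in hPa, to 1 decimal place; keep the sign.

-23.2 hPa

site 1: 31.874 inHg = 1079.378 hPa.
Difference: 1079.378 − 1102.550 = -23.2 hPa.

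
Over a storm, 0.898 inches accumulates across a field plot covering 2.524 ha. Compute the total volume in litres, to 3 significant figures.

576000 litres

Depth: 0.898 in × 25.4 = 22.8092 mm.
Area: 2.524 ha = 25240 m².
1 mm over 1 m² is 1 L, so volume = 22.8092 × 25240 = 575704.21 L ≈ 576000 L.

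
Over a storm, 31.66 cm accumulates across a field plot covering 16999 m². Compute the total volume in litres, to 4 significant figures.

Depth: 31.66 cm × 10 = 316.6 mm.
1 mm over 1 m² is 1 L, so volume = 316.6 × 16999 = 5381883.4 L ≈ 5382000 L.

5382000 litres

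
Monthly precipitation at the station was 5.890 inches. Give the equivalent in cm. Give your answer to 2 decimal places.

14.96 cm

1 in = 2.54 cm, so 5.890 × 2.54 = 14.96 cm.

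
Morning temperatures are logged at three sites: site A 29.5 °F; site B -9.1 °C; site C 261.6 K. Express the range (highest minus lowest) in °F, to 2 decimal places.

site A: 29.5 °F = -1.389 °C.
site C: 261.6 K = -11.550 °C.
Spread: (-1.389) − (-11.550) = 10.161 °C = 18.29 °F.

18.29 °F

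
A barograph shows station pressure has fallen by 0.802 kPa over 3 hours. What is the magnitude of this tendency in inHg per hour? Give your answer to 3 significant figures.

0.0789 inHg per hour

0.802 kPa / 3 h × 0.2953 inHg/kPa = 0.0789 inHg/h.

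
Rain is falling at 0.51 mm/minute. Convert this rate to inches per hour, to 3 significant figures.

0.51 mm/minute × 0.0393701 in/mm × 60 minute/hour = 1.20 in/hour.

1.20 in/hour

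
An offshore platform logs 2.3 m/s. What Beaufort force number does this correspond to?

Beaufort force 2

2.3 m/s lies in the Beaufort 2 band (light breeze, 1.6–3.3 m/s).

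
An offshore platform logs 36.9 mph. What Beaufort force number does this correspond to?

36.9 mph = 16.5 m/s, which is Beaufort 7 (near gale, 13.9–17.1 m/s).

Beaufort force 7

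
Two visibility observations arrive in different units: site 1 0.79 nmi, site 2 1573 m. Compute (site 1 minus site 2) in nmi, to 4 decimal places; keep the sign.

-0.0594 nmi

site 2: 1573 m = 0.849352 nmi.
Difference: 0.790000 − 0.849352 = -0.0594 nmi.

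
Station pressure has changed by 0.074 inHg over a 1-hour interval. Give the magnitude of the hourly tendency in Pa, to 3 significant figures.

251 Pa per hour

0.074 inHg / 1 h × 3386.39 Pa/inHg = 251 Pa/h.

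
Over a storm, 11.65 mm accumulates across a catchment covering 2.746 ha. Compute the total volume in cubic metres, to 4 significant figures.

319.9 cubic metres

Area: 2.746 ha = 27460 m².
1 mm over 1 m² is 1 L, so volume = 11.65 × 27460 = 319909 L = 319.9 m³.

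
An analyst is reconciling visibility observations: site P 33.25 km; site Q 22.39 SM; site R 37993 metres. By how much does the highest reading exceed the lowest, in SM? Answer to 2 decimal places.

2.95 SM

site P: 33.25 km = 20.6606 SM.
site R: 37993 m = 23.6078 SM.
Spread: 23.6078 − 20.6606 = 2.95 SM.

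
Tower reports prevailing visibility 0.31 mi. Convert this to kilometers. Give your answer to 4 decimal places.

0.4989 km

1 SM = 1.60934 km, so 0.31 × 1.60934 = 0.4989 km.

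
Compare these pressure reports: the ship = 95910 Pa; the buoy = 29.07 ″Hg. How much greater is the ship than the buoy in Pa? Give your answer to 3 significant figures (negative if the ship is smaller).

the buoy: 29.07 inHg = 98442.33 Pa.
Difference: 95910.00 − 98442.33 = -2530 Pa.

-2530 Pa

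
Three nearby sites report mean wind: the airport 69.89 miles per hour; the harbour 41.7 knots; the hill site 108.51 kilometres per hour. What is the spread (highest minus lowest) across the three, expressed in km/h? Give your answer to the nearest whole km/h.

35 km/h

the airport: 69.89 mph = 112.48 km/h.
the harbour: 41.7 kt = 77.23 km/h.
Spread: 112.48 − 77.23 = 35 km/h.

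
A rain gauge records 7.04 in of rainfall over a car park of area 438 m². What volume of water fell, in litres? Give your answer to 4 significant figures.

Depth: 7.04 in × 25.4 = 178.816 mm.
1 mm over 1 m² is 1 L, so volume = 178.816 × 438 = 78321.408 L ≈ 78320 L.

78320 litres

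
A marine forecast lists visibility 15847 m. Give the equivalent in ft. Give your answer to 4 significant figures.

51990 ft

1 m = 3.28084 ft, so 15847 × 3.28084 = 51990 ft.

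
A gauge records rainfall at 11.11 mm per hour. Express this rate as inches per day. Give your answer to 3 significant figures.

10.5 in/day

11.11 mm/hour × 0.0393701 in/mm × 24 hour/day = 10.5 in/day.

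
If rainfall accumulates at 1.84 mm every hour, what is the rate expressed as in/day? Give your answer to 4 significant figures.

1.84 mm/hour × 0.0393701 in/mm × 24 hour/day = 1.739 in/day.

1.739 in/day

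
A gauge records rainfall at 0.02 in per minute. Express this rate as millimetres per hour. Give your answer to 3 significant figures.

30.5 mm/hour

0.02 in/minute × 25.4 mm/in × 60 minute/hour = 30.5 mm/hour.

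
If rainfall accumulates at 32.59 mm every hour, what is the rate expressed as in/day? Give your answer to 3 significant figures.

32.59 mm/hour × 0.0393701 in/mm × 24 hour/day = 30.8 in/day.

30.8 in/day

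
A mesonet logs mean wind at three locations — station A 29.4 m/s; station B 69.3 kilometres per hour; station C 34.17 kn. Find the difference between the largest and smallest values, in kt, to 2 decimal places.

22.98 kt

station A: 29.4 m/s = 57.1490 kt.
station B: 69.3 km/h = 37.4190 kt.
Spread: 57.1490 − 34.1700 = 22.98 kt.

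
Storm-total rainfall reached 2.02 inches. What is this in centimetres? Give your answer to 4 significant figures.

5.131 cm

1 in = 2.54 cm, so 2.02 × 2.54 = 5.131 cm.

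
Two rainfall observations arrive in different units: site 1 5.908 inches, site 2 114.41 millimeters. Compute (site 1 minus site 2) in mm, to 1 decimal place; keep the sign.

site 1: 5.908 in = 150.063 mm.
Difference: 150.063 − 114.410 = 35.7 mm.

35.7 mm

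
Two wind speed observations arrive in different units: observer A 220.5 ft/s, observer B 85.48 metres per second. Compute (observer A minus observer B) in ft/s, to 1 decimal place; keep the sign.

observer B: 85.48 m/s = 280.446 ft/s.
Difference: 220.500 − 280.446 = -59.9 ft/s.

-59.9 ft/s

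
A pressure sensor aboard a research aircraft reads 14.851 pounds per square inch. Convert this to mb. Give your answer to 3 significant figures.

1 psi = 68.9476 mb, so 14.851 × 68.9476 = 1020 mb.

1020 mb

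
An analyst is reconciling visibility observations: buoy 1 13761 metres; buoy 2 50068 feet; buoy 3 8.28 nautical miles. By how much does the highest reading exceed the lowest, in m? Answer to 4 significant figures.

buoy 2: 50068 ft = 15260.73 m.
buoy 3: 8.28 nmi = 15334.56 m.
Spread: 15334.56 − 13761.00 = 1574 m.

1574 m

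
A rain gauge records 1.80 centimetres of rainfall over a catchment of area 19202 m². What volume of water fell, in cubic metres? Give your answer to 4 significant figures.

Depth: 1.80 cm × 10 = 18 mm.
1 mm over 1 m² is 1 L, so volume = 18 × 19202 = 345636 L = 345.6 m³.

345.6 cubic metres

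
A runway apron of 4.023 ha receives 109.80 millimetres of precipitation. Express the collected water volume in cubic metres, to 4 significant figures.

Area: 4.023 ha = 40230 m².
1 mm over 1 m² is 1 L, so volume = 109.8 × 40230 = 4417254 L = 4417 m³.

4417 cubic metres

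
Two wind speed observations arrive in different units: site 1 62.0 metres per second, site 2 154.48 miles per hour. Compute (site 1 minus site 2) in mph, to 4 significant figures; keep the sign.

-15.79 mph

site 1: 62.0 m/s = 138.6901 mph.
Difference: 138.6901 − 154.4800 = -15.79 mph.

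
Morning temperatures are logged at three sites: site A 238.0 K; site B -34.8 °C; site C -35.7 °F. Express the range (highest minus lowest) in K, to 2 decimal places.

site A: 238.0 K = -35.150 °C.
site C: -35.7 °F = -37.611 °C.
Spread: (-34.800) − (-37.611) = 2.811 °C.

2.81 K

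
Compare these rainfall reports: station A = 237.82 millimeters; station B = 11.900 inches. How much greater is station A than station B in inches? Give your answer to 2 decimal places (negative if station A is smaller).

-2.54 in

station A: 237.82 mm = 9.3630 in.
Difference: 9.3630 − 11.9000 = -2.54 in.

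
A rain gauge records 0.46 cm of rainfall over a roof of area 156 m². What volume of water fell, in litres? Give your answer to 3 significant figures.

Depth: 0.46 cm × 10 = 4.6 mm.
1 mm over 1 m² is 1 L, so volume = 4.6 × 156 = 717.6 L ≈ 718 L.

718 litres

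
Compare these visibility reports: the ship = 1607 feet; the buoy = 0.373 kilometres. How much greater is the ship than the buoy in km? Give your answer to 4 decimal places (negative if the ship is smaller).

the ship: 1607 ft = 0.489814 km.
Difference: 0.489814 − 0.373000 = 0.1168 km.

0.1168 km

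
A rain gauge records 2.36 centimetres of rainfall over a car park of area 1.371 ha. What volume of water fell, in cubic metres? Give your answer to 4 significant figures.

323.6 cubic metres

Depth: 2.36 cm × 10 = 23.6 mm.
Area: 1.371 ha = 13710 m².
1 mm over 1 m² is 1 L, so volume = 23.6 × 13710 = 323556 L = 323.6 m³.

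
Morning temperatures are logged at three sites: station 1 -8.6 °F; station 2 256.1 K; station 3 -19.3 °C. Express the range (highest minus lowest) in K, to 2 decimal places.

5.51 K

station 1: -8.6 °F = -22.556 °C.
station 2: 256.1 K = -17.050 °C.
Spread: (-17.050) − (-22.556) = 5.506 °C.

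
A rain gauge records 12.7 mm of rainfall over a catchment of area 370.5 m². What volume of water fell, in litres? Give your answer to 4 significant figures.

4705 litres

1 mm over 1 m² is 1 L, so volume = 12.7 × 370.5 = 4705.35 L ≈ 4705 L.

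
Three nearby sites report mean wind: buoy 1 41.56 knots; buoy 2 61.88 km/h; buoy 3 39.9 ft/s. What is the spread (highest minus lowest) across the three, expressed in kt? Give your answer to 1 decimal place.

buoy 2: 61.88 km/h = 33.413 kt.
buoy 3: 39.9 ft/s = 23.640 kt.
Spread: 41.560 − 23.640 = 17.9 kt.

17.9 kt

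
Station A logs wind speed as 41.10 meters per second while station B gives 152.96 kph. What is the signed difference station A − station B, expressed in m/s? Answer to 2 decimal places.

station B: 152.96 km/h = 42.4889 m/s.
Difference: 41.1000 − 42.4889 = -1.39 m/s.

-1.39 m/s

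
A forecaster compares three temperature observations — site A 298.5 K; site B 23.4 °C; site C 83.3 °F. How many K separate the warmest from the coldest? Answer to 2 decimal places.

site A: 298.5 K = 25.350 °C.
site C: 83.3 °F = 28.500 °C.
Spread: 28.500 − 23.400 = 5.100 °C.

5.10 K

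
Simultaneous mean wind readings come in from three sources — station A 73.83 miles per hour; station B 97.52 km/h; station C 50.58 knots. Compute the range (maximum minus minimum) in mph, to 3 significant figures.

station B: 97.52 km/h = 60.596 mph.
station C: 50.58 kt = 58.206 mph.
Spread: 73.830 − 58.206 = 15.6 mph.

15.6 mph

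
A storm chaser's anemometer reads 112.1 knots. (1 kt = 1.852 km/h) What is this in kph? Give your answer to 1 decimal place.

207.6 km/h

1 kt = 1.852 km/h, so 112.1 × 1.852 = 207.6 km/h.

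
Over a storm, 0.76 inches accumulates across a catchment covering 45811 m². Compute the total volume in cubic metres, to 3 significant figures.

Depth: 0.76 in × 25.4 = 19.304 mm.
1 mm over 1 m² is 1 L, so volume = 19.304 × 45811 = 884335.54 L = 884 m³.

884 cubic metres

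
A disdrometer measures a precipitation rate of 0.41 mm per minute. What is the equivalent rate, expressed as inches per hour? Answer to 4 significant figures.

0.41 mm/minute × 0.0393701 in/mm × 60 minute/hour = 0.9685 in/hour.

0.9685 in/hour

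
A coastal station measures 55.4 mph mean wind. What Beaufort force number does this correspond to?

Beaufort force 10

55.4 mph = 24.8 m/s, which is Beaufort 10 (storm, 24.5–28.4 m/s).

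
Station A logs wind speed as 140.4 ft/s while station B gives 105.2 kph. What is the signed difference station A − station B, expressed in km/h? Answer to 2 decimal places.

48.86 km/h

station A: 140.4 ft/s = 154.0581 km/h.
Difference: 154.0581 − 105.2000 = 48.86 km/h.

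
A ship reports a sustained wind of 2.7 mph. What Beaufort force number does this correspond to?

Beaufort force 1

2.7 mph = 1.2 m/s, which is Beaufort 1 (light air, 0.3–1.5 m/s).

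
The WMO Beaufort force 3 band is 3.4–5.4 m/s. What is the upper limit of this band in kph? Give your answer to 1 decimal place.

19.4 km/h

3.4–5.4 m/s × 3.6 = 12.2–19.4 km/h.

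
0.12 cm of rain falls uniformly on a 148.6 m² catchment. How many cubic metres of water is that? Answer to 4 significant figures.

0.1783 cubic metres

Depth: 0.12 cm × 10 = 1.2 mm.
1 mm over 1 m² is 1 L, so volume = 1.2 × 148.6 = 178.32 L = 0.1783 m³.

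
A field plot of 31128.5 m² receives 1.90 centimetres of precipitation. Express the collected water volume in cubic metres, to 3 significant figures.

591 cubic metres

Depth: 1.90 cm × 10 = 19 mm.
1 mm over 1 m² is 1 L, so volume = 19 × 31128.5 = 591441.5 L = 591 m³.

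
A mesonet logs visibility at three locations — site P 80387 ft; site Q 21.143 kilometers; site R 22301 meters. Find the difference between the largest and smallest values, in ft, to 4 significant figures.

11020 ft

site Q: 21.143 km = 69366.80 ft.
site R: 22301 m = 73166.01 ft.
Spread: 80387.00 − 69366.80 = 11020 ft.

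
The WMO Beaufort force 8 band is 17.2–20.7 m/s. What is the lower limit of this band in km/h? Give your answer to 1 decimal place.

61.9 km/h

17.2–20.7 m/s × 3.6 = 61.9–74.5 km/h.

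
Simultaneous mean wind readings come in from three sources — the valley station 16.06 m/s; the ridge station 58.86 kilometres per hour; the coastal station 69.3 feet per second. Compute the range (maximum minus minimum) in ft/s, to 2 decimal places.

16.61 ft/s

the valley station: 16.06 m/s = 52.6903 ft/s.
the ridge station: 58.86 km/h = 53.6417 ft/s.
Spread: 69.3000 − 52.6903 = 16.61 ft/s.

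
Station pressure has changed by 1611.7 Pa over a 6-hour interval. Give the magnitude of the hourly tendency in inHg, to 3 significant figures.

0.0793 inHg per hour

1611.7 Pa / 6 h × 0.0002953 inHg/Pa = 0.0793 inHg/h.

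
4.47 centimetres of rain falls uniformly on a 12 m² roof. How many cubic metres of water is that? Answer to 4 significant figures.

0.5364 cubic metres

Depth: 4.47 cm × 10 = 44.7 mm.
1 mm over 1 m² is 1 L, so volume = 44.7 × 12 = 536.4 L = 0.5364 m³.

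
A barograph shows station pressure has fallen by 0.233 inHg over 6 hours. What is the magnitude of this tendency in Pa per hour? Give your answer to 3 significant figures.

132 Pa per hour

0.233 inHg / 6 h × 3386.39 Pa/inHg = 132 Pa/h.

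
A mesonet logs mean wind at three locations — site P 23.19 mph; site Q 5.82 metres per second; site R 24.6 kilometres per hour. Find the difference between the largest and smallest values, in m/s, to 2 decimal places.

site P: 23.19 mph = 10.3669 m/s.
site R: 24.6 km/h = 6.8333 m/s.
Spread: 10.3669 − 5.8200 = 4.55 m/s.

4.55 m/s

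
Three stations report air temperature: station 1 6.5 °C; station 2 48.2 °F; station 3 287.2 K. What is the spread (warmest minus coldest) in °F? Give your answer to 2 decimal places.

station 2: 48.2 °F = 9.000 °C.
station 3: 287.2 K = 14.050 °C.
Spread: 14.050 − 6.500 = 7.550 °C = 13.59 °F.

13.59 °F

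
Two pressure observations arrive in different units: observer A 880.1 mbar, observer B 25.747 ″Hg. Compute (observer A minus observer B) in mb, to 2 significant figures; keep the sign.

observer B: 25.747 inHg = 871.894 mb.
Difference: 880.100 − 871.894 = 8.2 mb.

8.2 mb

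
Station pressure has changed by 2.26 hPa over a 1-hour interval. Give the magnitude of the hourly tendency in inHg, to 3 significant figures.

2.26 hPa / 1 h × 0.02953 inHg/hPa = 0.0667 inHg/h.

0.0667 inHg per hour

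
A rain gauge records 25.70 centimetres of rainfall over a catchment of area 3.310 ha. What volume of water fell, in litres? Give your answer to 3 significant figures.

8510000 litres

Depth: 25.70 cm × 10 = 257 mm.
Area: 3.310 ha = 33100 m².
1 mm over 1 m² is 1 L, so volume = 257 × 33100 = 8506700 L ≈ 8510000 L.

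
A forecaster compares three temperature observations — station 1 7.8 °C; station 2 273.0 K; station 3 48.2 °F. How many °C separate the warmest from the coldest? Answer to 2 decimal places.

station 2: 273.0 K = -0.150 °C.
station 3: 48.2 °F = 9.000 °C.
Spread: 9.000 − (-0.150) = 9.150 °C.

9.15 °C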